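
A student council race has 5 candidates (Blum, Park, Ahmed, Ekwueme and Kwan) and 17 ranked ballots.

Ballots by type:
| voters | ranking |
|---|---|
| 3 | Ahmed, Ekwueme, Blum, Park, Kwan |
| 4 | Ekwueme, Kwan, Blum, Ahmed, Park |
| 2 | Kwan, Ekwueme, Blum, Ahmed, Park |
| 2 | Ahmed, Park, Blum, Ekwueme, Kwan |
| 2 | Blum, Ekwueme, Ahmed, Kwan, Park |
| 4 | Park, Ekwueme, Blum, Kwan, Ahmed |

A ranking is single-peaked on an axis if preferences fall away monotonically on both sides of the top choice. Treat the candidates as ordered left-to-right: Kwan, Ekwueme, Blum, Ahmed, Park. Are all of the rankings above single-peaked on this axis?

Axis positions: Kwan=1, Ekwueme=2, Blum=3, Ahmed=4, Park=5.
Type 1: ranking walks positions 4-2-3-5-1; Ekwueme is ranked above Blum even though Blum lies between Ekwueme and the peak Ahmed on the axis — preferences dip and rise again. Not single-peaked.
Type 2 (peak Ekwueme at position 2): ranking walks positions 2-1-3-4-5, expanding outward from the peak — single-peaked.
Type 3 (peak Kwan at position 1): ranking walks positions 1-2-3-4-5, expanding outward from the peak — single-peaked.
Type 4 (peak Ahmed at position 4): ranking walks positions 4-5-3-2-1, expanding outward from the peak — single-peaked.
Type 5 (peak Blum at position 3): ranking walks positions 3-2-4-1-5, expanding outward from the peak — single-peaked.
Type 6: ranking walks positions 5-2-3-1-4; Ekwueme is ranked above Ahmed even though Ahmed lies between Ekwueme and the peak Park on the axis — preferences dip and rise again. Not single-peaked.
Type 1 violates single-peakedness, so the profile is not single-peaked on this axis.

no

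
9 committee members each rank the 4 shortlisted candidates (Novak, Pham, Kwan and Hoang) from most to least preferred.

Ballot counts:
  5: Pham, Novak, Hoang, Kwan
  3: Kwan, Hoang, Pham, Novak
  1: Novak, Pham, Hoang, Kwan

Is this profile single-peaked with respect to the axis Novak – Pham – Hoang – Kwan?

Axis positions: Novak=1, Pham=2, Hoang=3, Kwan=4.
Group 1 (peak Pham at position 2): ranking walks positions 2-1-3-4, expanding outward from the peak — single-peaked.
Group 2 (peak Kwan at position 4): ranking walks positions 4-3-2-1, expanding outward from the peak — single-peaked.
Group 3 (peak Novak at position 1): ranking walks positions 1-2-3-4, expanding outward from the peak — single-peaked.
Every ranking is single-peaked on this axis.

yes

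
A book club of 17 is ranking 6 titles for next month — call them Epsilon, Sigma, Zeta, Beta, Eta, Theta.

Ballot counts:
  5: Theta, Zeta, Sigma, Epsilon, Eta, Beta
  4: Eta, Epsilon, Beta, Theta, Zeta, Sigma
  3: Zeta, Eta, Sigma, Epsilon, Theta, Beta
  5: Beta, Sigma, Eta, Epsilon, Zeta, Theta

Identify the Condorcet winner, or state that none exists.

Pairwise majorities:
Epsilon–Sigma: Sigma 13–4.
Epsilon vs Zeta: 4+5 = 9 for Epsilon, 8 for Zeta — Epsilon by 9–8.
Epsilon vs Beta: Epsilon preferred on 5+4+3 = 12 ballots; Epsilon wins 12–5.
Epsilon vs Eta: Eta, 12–5.
Epsilon vs Theta: Epsilon is ranked higher on 4+3+5 = 12 ballots, Theta on 5. Epsilon wins 12–5.
Sigma vs Zeta: 5 for Sigma, 12 for Zeta — Zeta by 12–5.
Sigma vs Beta: Sigma preferred on 5+3 = 8 ballots; Beta wins 9–8.
Sigma vs Eta: Sigma is ranked higher on 5+5 = 10 ballots, Eta on 7. Sigma wins 10–7.
Sigma vs Theta: 8 to 9, Theta.
Zeta vs Beta: 5+3 = 8 for Zeta, 9 for Beta — Beta by 9–8.
Zeta vs Eta: 8 to 9, Eta.
Zeta vs Theta: Zeta is ranked higher on 3+5 = 8 ballots, Theta on 9. Theta wins 9–8.
Beta vs Eta: Eta wins 12–5.
Beta vs Theta: 4+5 = 9 for Beta, 8 for Theta — Beta by 9–8.
Eta vs Theta: Eta preferred on 4+3+5 = 12 ballots; Eta wins 12–5.
Every book loses at least once (Epsilon loses to Sigma; Sigma loses to Zeta; Zeta loses to Epsilon; Beta loses to Epsilon; Eta loses to Sigma; Theta loses to Epsilon). The majority relation contains the cycle Epsilon > Zeta > Sigma > Epsilon, so there is no Condorcet winner.

none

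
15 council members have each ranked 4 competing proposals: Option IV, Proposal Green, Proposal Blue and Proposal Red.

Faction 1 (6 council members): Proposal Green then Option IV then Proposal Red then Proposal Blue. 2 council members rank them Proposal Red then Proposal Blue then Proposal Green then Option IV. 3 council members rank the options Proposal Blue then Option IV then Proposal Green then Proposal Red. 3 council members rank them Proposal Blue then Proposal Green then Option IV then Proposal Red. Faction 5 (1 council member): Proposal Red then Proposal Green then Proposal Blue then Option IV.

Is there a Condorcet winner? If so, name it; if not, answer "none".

Check each pair by majority over 15 ballots:
Option IV–Proposal Green: Proposal Green 12–3.
Option IV–Proposal Blue: Proposal Blue 9–6.
Option IV vs Proposal Red: Option IV wins 12–3.
Proposal Green vs Proposal Blue: Proposal Blue wins 8–7.
Proposal Green–Proposal Red: Proposal Green 12–3.
Proposal Blue vs Proposal Red: Proposal Red wins 9–6.
Every option loses at least once (Option IV loses to Proposal Green; Proposal Green loses to Proposal Blue; Proposal Blue loses to Proposal Red; Proposal Red loses to Option IV). The majority relation contains the cycle Option IV beats Proposal Red beats Proposal Blue beats Option IV, so there is no Condorcet winner.

none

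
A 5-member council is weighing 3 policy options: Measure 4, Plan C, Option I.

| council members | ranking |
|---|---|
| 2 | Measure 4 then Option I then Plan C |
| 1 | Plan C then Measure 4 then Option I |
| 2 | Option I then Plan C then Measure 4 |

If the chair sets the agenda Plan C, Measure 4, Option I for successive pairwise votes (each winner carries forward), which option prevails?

Option I

Round 1: Plan C vs Measure 4 — 3–2, Plan C advances.
Round 2: Plan C vs Option I — 1–4, Option I advances.
Option I survives the agenda.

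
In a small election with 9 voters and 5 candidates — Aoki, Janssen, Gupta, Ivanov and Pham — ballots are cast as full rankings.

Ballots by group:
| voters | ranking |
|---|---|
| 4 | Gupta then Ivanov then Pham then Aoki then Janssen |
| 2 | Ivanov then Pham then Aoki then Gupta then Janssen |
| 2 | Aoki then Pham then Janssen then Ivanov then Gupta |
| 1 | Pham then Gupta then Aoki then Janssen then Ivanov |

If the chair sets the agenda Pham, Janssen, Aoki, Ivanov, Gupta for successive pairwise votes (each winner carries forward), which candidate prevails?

Round 1: Pham vs Janssen — 9–0, Pham advances.
Round 2: Pham vs Aoki — 7–2, Pham advances.
Round 3: Pham vs Ivanov — 3–6, Ivanov advances.
Round 4: Ivanov vs Gupta — 4–5, Gupta advances.
Gupta survives the agenda.

Gupta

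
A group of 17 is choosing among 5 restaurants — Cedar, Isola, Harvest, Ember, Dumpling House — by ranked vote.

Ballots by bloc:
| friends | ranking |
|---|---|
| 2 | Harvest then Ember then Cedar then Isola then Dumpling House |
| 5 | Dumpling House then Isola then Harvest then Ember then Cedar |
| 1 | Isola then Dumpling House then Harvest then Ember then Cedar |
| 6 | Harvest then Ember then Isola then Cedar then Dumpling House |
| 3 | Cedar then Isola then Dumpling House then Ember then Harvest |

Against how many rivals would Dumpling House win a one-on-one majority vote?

2

Dumpling House against each rival (17 friends):
Dumpling House vs Cedar: 6 to 11, Cedar.
Dumpling House–Isola: Isola 12–5.
Dumpling House vs Harvest: Dumpling House, 9–8.
Dumpling House vs Ember: Dumpling House preferred on 5+1+3 = 9 ballots; Dumpling House wins 9–8.
Dumpling House beats Harvest, Ember; loses to Cedar, Isola — 2 pairwise wins.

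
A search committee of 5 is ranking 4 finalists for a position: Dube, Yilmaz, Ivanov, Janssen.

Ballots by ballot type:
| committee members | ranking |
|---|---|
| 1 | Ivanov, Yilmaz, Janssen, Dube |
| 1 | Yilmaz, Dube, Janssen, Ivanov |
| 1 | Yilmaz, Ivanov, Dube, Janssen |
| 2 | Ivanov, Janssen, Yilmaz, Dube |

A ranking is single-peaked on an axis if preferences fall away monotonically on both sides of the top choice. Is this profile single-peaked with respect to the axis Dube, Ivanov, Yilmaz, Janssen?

Axis positions: Dube=1, Ivanov=2, Yilmaz=3, Janssen=4.
Ballot type 1 (peak Ivanov at position 2): ranking walks positions 2-3-4-1, expanding outward from the peak — single-peaked.
Ballot type 2: ranking walks positions 3-1-4-2; Dube is ranked above Ivanov even though Ivanov lies between Dube and the peak Yilmaz on the axis — preferences dip and rise again. Not single-peaked.
Ballot type 3 (peak Yilmaz at position 3): ranking walks positions 3-2-1-4, expanding outward from the peak — single-peaked.
Ballot type 4: ranking walks positions 2-4-3-1; Janssen is ranked above Yilmaz even though Yilmaz lies between Janssen and the peak Ivanov on the axis — preferences dip and rise again. Not single-peaked.
Ballot type 2 violates single-peakedness, so the profile is not single-peaked on this axis.

no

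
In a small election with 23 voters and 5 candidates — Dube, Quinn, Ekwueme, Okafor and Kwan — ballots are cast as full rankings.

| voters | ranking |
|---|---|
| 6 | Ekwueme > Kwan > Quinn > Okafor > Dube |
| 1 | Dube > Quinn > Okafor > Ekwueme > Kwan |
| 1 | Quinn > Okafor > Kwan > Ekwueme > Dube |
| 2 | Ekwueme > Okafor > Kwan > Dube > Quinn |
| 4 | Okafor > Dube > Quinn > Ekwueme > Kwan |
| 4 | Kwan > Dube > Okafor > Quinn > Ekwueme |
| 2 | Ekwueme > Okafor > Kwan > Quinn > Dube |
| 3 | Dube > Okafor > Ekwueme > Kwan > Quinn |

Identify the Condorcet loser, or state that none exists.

Pairwise majorities:
Dube vs Quinn: 14 to 9, Dube.
Dube vs Ekwueme: 12 to 11, Dube.
Dube–Okafor: Okafor 15–8.
Dube vs Kwan: 8 to 15, Kwan.
Quinn vs Ekwueme: Quinn is ranked higher on 1+1+4+4 = 10 ballots, Ekwueme on 13. Ekwueme wins 13–10.
Quinn vs Okafor: Quinn is ranked higher on 6+1+1 = 8 ballots, Okafor on 15. Okafor wins 15–8.
Quinn vs Kwan: Kwan, 17–6.
Ekwueme vs Okafor: Okafor, 13–10.
Ekwueme vs Kwan: Ekwueme preferred on 6+1+2+4+2+3 = 18 ballots; Ekwueme wins 18–5.
Okafor–Kwan: Okafor 13–10.
Quinn loses to every other candidate — it is the Condorcet loser.

Quinn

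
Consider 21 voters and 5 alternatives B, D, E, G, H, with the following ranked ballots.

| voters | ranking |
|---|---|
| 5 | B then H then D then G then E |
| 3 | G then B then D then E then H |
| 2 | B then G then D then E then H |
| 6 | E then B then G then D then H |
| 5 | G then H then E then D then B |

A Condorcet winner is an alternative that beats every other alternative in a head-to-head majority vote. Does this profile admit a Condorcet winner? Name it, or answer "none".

Head-to-head results (21 voters):
B vs D: B, 16–5.
B vs E: E, 11–10.
B vs G: B, 13–8.
B vs H: B preferred on 5+3+2+6 = 16 ballots; B wins 16–5.
D vs E: E wins 11–10.
D vs G: D is ranked higher on 5 ballots, G on 16. G wins 16–5.
D vs H: 11 to 10, D.
E vs G: G wins 15–6.
E vs H: E is ranked higher on 3+2+6 = 11 ballots, H on 10. E wins 11–10.
G vs H: G is ranked higher on 3+2+6+5 = 16 ballots, H on 5. G wins 16–5.
Every alternative loses at least once (B loses to E; D loses to B; E loses to G; G loses to B; H loses to B). The majority relation contains the cycle B → G → E → B, so there is no Condorcet winner.

none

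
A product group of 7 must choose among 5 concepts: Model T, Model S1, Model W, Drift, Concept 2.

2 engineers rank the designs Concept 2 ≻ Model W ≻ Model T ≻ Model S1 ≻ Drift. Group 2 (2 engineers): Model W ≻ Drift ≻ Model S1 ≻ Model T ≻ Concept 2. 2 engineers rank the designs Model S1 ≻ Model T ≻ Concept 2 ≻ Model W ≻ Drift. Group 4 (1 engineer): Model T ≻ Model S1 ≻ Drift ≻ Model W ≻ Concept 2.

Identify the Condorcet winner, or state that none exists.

none

Head-to-head results (7 engineers):
Model T vs Model S1: Model S1, 4–3.
Model T vs Model W: Model W wins 4–3.
Model T vs Drift: Model T, 5–2.
Model T vs Concept 2: Model T, 5–2.
Model S1–Model W: Model W 4–3.
Model S1 vs Drift: Model S1 wins 5–2.
Model S1–Concept 2: Model S1 5–2.
Model W vs Drift: Model W wins 6–1.
Model W–Concept 2: Concept 2 4–3.
Drift vs Concept 2: Concept 2, 4–3.
Every design loses at least once (Model T loses to Model S1; Model S1 loses to Model W; Model W loses to Concept 2; Drift loses to Model T; Concept 2 loses to Model T). The majority relation contains the cycle Model T > Concept 2 > Model W > Model T, so there is no Condorcet winner.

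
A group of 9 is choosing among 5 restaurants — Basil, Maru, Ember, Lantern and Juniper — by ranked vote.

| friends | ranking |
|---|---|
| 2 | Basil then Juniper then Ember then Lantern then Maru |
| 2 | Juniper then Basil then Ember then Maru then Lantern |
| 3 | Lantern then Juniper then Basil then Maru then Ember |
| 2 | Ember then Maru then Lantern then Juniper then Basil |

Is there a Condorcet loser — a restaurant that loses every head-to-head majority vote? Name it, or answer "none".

Head-to-head results (9 friends):
Basil–Maru: Basil 7–2.
Basil vs Ember: Basil is ranked higher on 2+2+3 = 7 ballots, Ember on 2. Basil wins 7–2.
Basil–Lantern: Lantern 5–4.
Basil vs Juniper: Juniper, 7–2.
Maru–Ember: Ember 6–3.
Maru vs Lantern: Maru is ranked higher on 2+2 = 4 ballots, Lantern on 5. Lantern wins 5–4.
Maru vs Juniper: 2 for Maru, 7 for Juniper — Juniper by 7–2.
Ember vs Lantern: Ember is ranked higher on 2+2+2 = 6 ballots, Lantern on 3. Ember wins 6–3.
Ember vs Juniper: 2 for Ember, 7 for Juniper — Juniper by 7–2.
Lantern vs Juniper: Lantern is ranked higher on 3+2 = 5 ballots, Juniper on 4. Lantern wins 5–4.
Only Maru has no wins; Maru is the Condorcet loser.

Maru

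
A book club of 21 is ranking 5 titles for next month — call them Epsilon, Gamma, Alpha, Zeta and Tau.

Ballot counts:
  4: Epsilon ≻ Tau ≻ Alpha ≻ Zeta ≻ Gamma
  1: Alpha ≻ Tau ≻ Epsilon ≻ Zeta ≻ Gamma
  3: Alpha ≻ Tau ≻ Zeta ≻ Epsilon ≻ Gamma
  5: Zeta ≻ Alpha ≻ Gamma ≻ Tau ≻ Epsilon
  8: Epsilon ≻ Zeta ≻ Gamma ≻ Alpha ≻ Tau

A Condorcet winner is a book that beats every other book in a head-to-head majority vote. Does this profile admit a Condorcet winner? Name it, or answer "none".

Head-to-head results (21 members):
Epsilon vs Gamma: 4+1+3+8 = 16 for Epsilon, 5 for Gamma — Epsilon by 16–5.
Epsilon vs Alpha: Epsilon preferred on 4+8 = 12 ballots; Epsilon wins 12–9.
Epsilon vs Zeta: 4+1+8 = 13 for Epsilon, 8 for Zeta — Epsilon by 13–8.
Epsilon vs Tau: Epsilon preferred on 4+8 = 12 ballots; Epsilon wins 12–9.
Gamma vs Alpha: 8 for Gamma, 13 for Alpha — Alpha by 13–8.
Gamma vs Zeta: Gamma preferred on 0 ballots; Zeta wins 21–0.
Gamma vs Tau: 5+8 = 13 for Gamma, 8 for Tau — Gamma by 13–8.
Alpha vs Zeta: Alpha is ranked higher on 4+1+3 = 8 ballots, Zeta on 13. Zeta wins 13–8.
Alpha vs Tau: Alpha is ranked higher on 1+3+5+8 = 17 ballots, Tau on 4. Alpha wins 17–4.
Zeta vs Tau: Zeta preferred on 5+8 = 13 ballots; Zeta wins 13–8.
Epsilon wins every pairwise contest, so Epsilon is the Condorcet winner.

Epsilon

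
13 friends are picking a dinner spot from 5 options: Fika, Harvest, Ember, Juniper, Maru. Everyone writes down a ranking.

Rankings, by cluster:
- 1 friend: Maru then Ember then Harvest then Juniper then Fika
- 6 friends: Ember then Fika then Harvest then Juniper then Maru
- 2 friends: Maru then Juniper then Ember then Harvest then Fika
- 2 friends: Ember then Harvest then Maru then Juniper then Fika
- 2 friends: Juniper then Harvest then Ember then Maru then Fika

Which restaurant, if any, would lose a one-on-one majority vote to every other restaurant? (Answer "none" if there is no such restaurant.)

Pairwise majorities:
Fika vs Harvest: Fika preferred on 6 ballots; Harvest wins 7–6.
Fika vs Ember: 0 for Fika, 13 for Ember — Ember by 13–0.
Fika vs Juniper: Juniper, 7–6.
Fika vs Maru: Fika preferred on 6 ballots; Maru wins 7–6.
Harvest vs Ember: Harvest preferred on 2 ballots; Ember wins 11–2.
Harvest–Juniper: Harvest 9–4.
Harvest vs Maru: Harvest, 10–3.
Ember vs Juniper: 9 to 4, Ember.
Ember vs Maru: 6+2+2 = 10 for Ember, 3 for Maru — Ember by 10–3.
Juniper vs Maru: Juniper preferred on 6+2 = 8 ballots; Juniper wins 8–5.
Only Fika has no wins; Fika is the Condorcet loser.

Fika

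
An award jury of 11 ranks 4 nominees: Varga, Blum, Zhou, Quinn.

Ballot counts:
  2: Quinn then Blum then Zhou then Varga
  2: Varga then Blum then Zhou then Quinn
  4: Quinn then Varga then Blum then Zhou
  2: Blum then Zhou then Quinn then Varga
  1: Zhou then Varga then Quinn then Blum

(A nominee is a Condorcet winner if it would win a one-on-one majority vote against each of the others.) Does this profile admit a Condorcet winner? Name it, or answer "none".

Quinn

Check each pair by majority over 11 ballots:
Varga vs Blum: 2+4+1 = 7 for Varga, 4 for Blum — Varga by 7–4.
Varga vs Zhou: Varga preferred on 2+4 = 6 ballots; Varga wins 6–5.
Varga vs Quinn: 2+1 = 3 for Varga, 8 for Quinn — Quinn by 8–3.
Blum vs Zhou: 2+2+4+2 = 10 for Blum, 1 for Zhou — Blum by 10–1.
Blum vs Quinn: Blum preferred on 2+2 = 4 ballots; Quinn wins 7–4.
Zhou vs Quinn: Zhou preferred on 2+2+1 = 5 ballots; Quinn wins 6–5.
Quinn wins every pairwise contest, so Quinn is the Condorcet winner.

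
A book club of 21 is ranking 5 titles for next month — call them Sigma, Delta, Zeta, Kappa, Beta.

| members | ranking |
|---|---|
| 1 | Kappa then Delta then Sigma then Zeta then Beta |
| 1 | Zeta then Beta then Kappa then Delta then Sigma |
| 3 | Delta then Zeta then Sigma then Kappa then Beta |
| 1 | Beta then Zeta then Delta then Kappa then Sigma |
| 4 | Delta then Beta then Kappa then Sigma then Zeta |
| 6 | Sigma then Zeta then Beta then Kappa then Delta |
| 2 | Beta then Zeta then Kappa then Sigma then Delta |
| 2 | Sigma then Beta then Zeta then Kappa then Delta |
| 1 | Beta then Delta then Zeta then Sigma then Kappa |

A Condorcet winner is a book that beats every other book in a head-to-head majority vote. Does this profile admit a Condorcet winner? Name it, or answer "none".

none

Pairwise majorities:
Sigma–Delta: Delta 11–10.
Sigma vs Zeta: Sigma wins 13–8.
Sigma–Kappa: Sigma 12–9.
Sigma vs Beta: Sigma wins 12–9.
Delta vs Zeta: Zeta, 12–9.
Delta vs Kappa: Kappa wins 12–9.
Delta vs Beta: Beta wins 13–8.
Zeta vs Kappa: Zeta, 16–5.
Zeta vs Beta: Zeta, 11–10.
Kappa–Beta: Beta 17–4.
Every book loses at least once (Sigma loses to Delta; Delta loses to Zeta; Zeta loses to Sigma; Kappa loses to Sigma; Beta loses to Sigma). The majority relation contains the cycle Sigma → Zeta → Delta → Sigma, so there is no Condorcet winner.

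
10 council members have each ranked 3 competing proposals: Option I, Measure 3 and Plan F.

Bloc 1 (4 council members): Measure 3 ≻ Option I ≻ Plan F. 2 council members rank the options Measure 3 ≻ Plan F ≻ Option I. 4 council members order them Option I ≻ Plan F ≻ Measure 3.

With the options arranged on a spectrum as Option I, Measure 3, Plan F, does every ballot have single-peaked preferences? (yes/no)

no

Axis positions: Option I=1, Measure 3=2, Plan F=3.
Bloc 1 (peak Measure 3 at position 2): ranking walks positions 2-1-3, expanding outward from the peak — single-peaked.
Bloc 2 (peak Measure 3 at position 2): ranking walks positions 2-3-1, expanding outward from the peak — single-peaked.
Bloc 3: ranking walks positions 1-3-2; Plan F is ranked above Measure 3 even though Measure 3 lies between Plan F and the peak Option I on the axis — preferences dip and rise again. Not single-peaked.
Bloc 3 violates single-peakedness, so the profile is not single-peaked on this axis.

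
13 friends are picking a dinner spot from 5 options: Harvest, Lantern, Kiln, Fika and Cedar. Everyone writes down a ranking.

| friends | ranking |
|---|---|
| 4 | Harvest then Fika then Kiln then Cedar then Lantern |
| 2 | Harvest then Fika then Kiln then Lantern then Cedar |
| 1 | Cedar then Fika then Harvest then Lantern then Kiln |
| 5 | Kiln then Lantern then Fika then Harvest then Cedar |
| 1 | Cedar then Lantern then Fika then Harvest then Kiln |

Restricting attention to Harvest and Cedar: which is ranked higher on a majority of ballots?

Harvest

Ballots ranking Harvest above Cedar: 4 + 2 + 5 = 11.
Ballots ranking Cedar above Harvest: 13 − 11 = 2.
Harvest wins the head-to-head 11–2.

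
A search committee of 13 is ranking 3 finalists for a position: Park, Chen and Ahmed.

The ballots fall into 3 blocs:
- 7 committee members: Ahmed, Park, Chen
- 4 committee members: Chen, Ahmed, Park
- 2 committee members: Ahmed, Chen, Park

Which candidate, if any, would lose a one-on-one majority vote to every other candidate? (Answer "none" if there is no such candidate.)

Chen

Pairwise majorities:
Park–Chen: Park 7–6.
Park vs Ahmed: Ahmed, 13–0.
Chen vs Ahmed: 4 for Chen, 9 for Ahmed — Ahmed by 9–4.
Chen loses to every other candidate — it is the Condorcet loser.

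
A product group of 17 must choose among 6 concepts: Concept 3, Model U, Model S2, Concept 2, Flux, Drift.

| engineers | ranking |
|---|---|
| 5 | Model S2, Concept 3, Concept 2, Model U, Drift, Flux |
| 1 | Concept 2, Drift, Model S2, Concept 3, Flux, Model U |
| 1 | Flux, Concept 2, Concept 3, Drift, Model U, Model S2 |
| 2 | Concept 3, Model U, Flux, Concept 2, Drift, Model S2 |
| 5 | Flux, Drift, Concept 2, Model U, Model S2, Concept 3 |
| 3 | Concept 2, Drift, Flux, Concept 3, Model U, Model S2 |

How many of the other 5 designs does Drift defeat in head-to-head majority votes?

4

Drift against each rival (17 engineers):
Drift vs Concept 3: 9 to 8, Drift.
Drift vs Model U: Drift, 10–7.
Drift vs Model S2: 12 to 5, Drift.
Drift vs Concept 2: Drift preferred on 5 ballots; Concept 2 wins 12–5.
Drift vs Flux: Drift, 9–8.
Drift beats Concept 3, Model U, Model S2, Flux; loses to Concept 2 — 4 pairwise wins.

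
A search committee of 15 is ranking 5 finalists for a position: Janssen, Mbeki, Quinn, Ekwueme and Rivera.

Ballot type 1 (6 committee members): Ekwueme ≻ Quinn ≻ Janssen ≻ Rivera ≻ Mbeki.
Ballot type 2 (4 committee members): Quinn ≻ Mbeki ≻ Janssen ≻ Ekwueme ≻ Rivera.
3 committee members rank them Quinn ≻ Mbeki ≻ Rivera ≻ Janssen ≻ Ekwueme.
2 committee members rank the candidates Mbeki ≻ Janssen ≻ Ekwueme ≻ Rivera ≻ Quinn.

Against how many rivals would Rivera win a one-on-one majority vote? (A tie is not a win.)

0

Rivera against each rival (15 committee members):
Rivera vs Janssen: Janssen, 12–3.
Rivera–Mbeki: Mbeki 9–6.
Rivera vs Quinn: Quinn wins 13–2.
Rivera vs Ekwueme: Ekwueme, 12–3.
Rivera beats no one; loses to Janssen, Mbeki, Quinn, Ekwueme — 0 pairwise wins.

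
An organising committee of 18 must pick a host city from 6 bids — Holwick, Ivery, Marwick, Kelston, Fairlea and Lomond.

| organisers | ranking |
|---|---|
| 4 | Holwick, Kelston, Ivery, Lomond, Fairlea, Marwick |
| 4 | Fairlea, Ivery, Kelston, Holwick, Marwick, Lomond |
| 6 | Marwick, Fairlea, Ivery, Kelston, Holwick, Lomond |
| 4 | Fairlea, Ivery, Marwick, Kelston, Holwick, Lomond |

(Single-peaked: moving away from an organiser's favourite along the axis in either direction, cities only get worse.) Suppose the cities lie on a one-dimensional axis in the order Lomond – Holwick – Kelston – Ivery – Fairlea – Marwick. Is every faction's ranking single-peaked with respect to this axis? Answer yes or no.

Axis positions: Lomond=1, Holwick=2, Kelston=3, Ivery=4, Fairlea=5, Marwick=6.
Faction 1 (peak Holwick at position 2): ranking walks positions 2-3-4-1-5-6, expanding outward from the peak — single-peaked.
Faction 2 (peak Fairlea at position 5): ranking walks positions 5-4-3-2-6-1, expanding outward from the peak — single-peaked.
Faction 3 (peak Marwick at position 6): ranking walks positions 6-5-4-3-2-1, expanding outward from the peak — single-peaked.
Faction 4 (peak Fairlea at position 5): ranking walks positions 5-4-6-3-2-1, expanding outward from the peak — single-peaked.
Every ranking is single-peaked on this axis.

yes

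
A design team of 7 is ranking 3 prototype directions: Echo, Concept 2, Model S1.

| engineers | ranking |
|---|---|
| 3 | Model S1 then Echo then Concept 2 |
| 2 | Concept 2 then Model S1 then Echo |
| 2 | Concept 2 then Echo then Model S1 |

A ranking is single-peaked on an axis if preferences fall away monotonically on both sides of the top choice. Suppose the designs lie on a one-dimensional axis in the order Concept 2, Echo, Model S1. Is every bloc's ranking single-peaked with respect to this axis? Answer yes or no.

Axis positions: Concept 2=1, Echo=2, Model S1=3.
Bloc 1 (peak Model S1 at position 3): ranking walks positions 3-2-1, expanding outward from the peak — single-peaked.
Bloc 2: ranking walks positions 1-3-2; Model S1 is ranked above Echo even though Echo lies between Model S1 and the peak Concept 2 on the axis — preferences dip and rise again. Not single-peaked.
Bloc 3 (peak Concept 2 at position 1): ranking walks positions 1-2-3, expanding outward from the peak — single-peaked.
Bloc 2 violates single-peakedness, so the profile is not single-peaked on this axis.

no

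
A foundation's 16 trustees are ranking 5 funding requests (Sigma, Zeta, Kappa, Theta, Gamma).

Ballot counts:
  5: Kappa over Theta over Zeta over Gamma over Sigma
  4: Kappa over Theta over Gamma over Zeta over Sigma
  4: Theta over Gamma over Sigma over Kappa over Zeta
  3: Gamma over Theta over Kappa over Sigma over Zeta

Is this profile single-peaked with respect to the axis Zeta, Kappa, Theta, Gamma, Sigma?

Axis positions: Zeta=1, Kappa=2, Theta=3, Gamma=4, Sigma=5.
Type 1 (peak Kappa at position 2): ranking walks positions 2-3-1-4-5, expanding outward from the peak — single-peaked.
Type 2 (peak Kappa at position 2): ranking walks positions 2-3-4-1-5, expanding outward from the peak — single-peaked.
Type 3 (peak Theta at position 3): ranking walks positions 3-4-5-2-1, expanding outward from the peak — single-peaked.
Type 4 (peak Gamma at position 4): ranking walks positions 4-3-2-5-1, expanding outward from the peak — single-peaked.
Every ranking is single-peaked on this axis.

yes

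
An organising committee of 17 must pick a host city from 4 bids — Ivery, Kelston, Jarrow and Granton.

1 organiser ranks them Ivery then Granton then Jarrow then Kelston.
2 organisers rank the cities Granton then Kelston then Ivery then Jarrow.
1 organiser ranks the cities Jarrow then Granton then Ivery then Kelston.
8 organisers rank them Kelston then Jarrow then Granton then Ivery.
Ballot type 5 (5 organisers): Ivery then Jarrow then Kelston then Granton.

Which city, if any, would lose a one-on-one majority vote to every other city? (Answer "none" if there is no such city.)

Head-to-head results (17 organisers):
Ivery vs Kelston: Ivery preferred on 1+1+5 = 7 ballots; Kelston wins 10–7.
Ivery–Jarrow: Jarrow 9–8.
Ivery vs Granton: Granton, 11–6.
Kelston vs Jarrow: Kelston preferred on 2+8 = 10 ballots; Kelston wins 10–7.
Kelston vs Granton: Kelston preferred on 8+5 = 13 ballots; Kelston wins 13–4.
Jarrow vs Granton: Jarrow preferred on 1+8+5 = 14 ballots; Jarrow wins 14–3.
Ivery loses to every other city — it is the Condorcet loser.

Ivery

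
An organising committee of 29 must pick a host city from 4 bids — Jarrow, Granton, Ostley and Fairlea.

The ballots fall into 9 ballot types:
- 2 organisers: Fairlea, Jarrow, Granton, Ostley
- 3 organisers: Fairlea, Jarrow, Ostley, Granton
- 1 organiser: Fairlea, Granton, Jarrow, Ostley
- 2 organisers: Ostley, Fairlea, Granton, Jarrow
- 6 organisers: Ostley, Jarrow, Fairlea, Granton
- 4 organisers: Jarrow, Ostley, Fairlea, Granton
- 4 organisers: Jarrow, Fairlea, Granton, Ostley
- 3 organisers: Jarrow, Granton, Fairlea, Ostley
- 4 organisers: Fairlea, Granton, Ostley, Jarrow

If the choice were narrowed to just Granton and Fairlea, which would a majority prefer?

Fairlea

Ballots ranking Granton above Fairlea: 3.
Ballots ranking Fairlea above Granton: 29 − 3 = 26.
Fairlea wins the head-to-head 26–3.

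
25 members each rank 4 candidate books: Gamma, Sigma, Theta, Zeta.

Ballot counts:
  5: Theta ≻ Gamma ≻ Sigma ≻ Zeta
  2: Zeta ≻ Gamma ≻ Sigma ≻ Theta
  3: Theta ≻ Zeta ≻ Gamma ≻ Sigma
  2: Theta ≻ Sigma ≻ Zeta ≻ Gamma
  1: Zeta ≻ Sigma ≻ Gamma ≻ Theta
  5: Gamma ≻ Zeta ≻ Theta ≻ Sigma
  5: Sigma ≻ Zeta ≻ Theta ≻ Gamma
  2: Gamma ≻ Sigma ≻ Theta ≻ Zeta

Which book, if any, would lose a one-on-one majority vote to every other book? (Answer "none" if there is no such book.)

none

Pairwise majorities:
Gamma–Sigma: Gamma 17–8.
Gamma vs Theta: Theta, 15–10.
Gamma vs Zeta: Gamma preferred on 5+5+2 = 12 ballots; Zeta wins 13–12.
Sigma vs Theta: 2+1+5+2 = 10 for Sigma, 15 for Theta — Theta by 15–10.
Sigma–Zeta: Sigma 14–11.
Theta vs Zeta: Theta is ranked higher on 5+3+2+2 = 12 ballots, Zeta on 13. Zeta wins 13–12.
Every book wins at least one matchup (Gamma beats Sigma; Sigma beats Zeta; Theta beats Gamma; Zeta beats Gamma), so there is no Condorcet loser.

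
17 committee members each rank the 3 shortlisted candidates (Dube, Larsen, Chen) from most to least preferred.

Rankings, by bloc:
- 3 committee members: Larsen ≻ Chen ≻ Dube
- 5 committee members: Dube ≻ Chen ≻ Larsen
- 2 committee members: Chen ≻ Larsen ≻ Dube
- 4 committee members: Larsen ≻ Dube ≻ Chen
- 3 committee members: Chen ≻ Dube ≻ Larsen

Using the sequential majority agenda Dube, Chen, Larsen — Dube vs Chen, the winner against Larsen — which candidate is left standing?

Round 1: Dube vs Chen — 9–8, Dube advances.
Round 2: Dube vs Larsen — 8–9, Larsen advances.
Larsen survives the agenda.

Larsen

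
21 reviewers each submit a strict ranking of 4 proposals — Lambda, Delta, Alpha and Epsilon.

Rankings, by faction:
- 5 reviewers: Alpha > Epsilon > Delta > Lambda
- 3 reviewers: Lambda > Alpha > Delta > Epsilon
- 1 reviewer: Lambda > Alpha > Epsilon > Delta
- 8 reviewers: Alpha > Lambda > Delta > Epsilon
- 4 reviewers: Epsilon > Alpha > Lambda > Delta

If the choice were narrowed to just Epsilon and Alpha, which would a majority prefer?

Ballots ranking Epsilon above Alpha: 4.
Ballots ranking Alpha above Epsilon: 21 − 4 = 17.
Alpha wins the head-to-head 17–4.

Alpha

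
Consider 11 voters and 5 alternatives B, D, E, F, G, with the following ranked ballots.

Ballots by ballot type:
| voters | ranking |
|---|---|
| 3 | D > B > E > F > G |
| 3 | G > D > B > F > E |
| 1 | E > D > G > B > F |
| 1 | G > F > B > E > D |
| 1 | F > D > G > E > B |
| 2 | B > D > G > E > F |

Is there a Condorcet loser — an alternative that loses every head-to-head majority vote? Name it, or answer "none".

F

Pairwise majorities:
B vs D: D, 8–3.
B vs E: B is ranked higher on 3+3+1+2 = 9 ballots, E on 2. B wins 9–2.
B vs F: B wins 9–2.
B vs G: B is ranked higher on 3+2 = 5 ballots, G on 6. G wins 6–5.
D vs E: D wins 9–2.
D vs F: D wins 9–2.
D vs G: 7 to 4, D.
E vs F: E is ranked higher on 3+1+2 = 6 ballots, F on 5. E wins 6–5.
E–G: G 7–4.
F–G: G 7–4.
Only F has no wins; F is the Condorcet loser.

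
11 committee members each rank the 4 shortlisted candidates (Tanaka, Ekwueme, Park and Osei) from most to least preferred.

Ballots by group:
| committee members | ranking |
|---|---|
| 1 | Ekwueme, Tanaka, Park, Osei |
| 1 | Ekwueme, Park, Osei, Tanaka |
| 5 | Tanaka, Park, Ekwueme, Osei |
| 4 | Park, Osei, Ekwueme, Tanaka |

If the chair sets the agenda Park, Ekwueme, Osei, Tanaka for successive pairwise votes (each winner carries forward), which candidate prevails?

Tanaka

Round 1: Park vs Ekwueme — 9–2, Park advances.
Round 2: Park vs Osei — 11–0, Park advances.
Round 3: Park vs Tanaka — 5–6, Tanaka advances.
The agenda winner is Tanaka.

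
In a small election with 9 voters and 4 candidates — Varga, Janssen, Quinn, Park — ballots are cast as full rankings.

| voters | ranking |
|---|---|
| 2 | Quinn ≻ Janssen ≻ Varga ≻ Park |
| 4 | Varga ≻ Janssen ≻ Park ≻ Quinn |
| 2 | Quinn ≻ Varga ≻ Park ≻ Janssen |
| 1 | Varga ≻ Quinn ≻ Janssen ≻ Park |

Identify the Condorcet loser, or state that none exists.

Pairwise majorities:
Varga vs Janssen: Varga wins 7–2.
Varga vs Quinn: Varga is ranked higher on 4+1 = 5 ballots, Quinn on 4. Varga wins 5–4.
Varga vs Park: Varga wins 9–0.
Janssen vs Quinn: Quinn, 5–4.
Janssen–Park: Janssen 7–2.
Quinn vs Park: Quinn, 5–4.
Park loses to every other candidate — it is the Condorcet loser.

Park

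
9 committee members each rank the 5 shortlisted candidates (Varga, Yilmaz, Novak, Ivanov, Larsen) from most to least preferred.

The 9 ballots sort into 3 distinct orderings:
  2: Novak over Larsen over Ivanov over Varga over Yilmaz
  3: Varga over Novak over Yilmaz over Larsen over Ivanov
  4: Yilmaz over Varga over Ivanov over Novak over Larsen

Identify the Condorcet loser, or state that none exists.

Ivanov

Pairwise majorities:
Varga vs Yilmaz: 2+3 = 5 for Varga, 4 for Yilmaz — Varga by 5–4.
Varga vs Novak: Varga, 7–2.
Varga vs Ivanov: Varga, 7–2.
Varga vs Larsen: Varga wins 7–2.
Yilmaz vs Novak: Yilmaz is ranked higher on 4 ballots, Novak on 5. Novak wins 5–4.
Yilmaz vs Ivanov: Yilmaz preferred on 3+4 = 7 ballots; Yilmaz wins 7–2.
Yilmaz vs Larsen: Yilmaz, 7–2.
Novak–Ivanov: Novak 5–4.
Novak vs Larsen: Novak is ranked higher on 2+3+4 = 9 ballots, Larsen on 0. Novak wins 9–0.
Ivanov vs Larsen: Larsen wins 5–4.
Ivanov is beaten in every head-to-head and is the Condorcet loser.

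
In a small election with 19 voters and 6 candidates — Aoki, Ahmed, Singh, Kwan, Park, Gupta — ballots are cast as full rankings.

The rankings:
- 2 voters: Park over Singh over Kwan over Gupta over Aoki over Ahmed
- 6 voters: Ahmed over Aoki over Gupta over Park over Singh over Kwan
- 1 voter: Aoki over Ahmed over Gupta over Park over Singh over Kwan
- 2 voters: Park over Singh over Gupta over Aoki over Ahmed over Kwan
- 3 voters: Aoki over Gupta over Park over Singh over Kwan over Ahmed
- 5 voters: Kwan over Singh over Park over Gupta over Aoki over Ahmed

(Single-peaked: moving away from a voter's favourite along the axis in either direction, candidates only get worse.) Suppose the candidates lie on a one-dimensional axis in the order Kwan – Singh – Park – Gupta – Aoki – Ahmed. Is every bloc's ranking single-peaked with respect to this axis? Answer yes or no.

yes

Axis positions: Kwan=1, Singh=2, Park=3, Gupta=4, Aoki=5, Ahmed=6.
Bloc 1 (peak Park at position 3): ranking walks positions 3-2-1-4-5-6, expanding outward from the peak — single-peaked.
Bloc 2 (peak Ahmed at position 6): ranking walks positions 6-5-4-3-2-1, expanding outward from the peak — single-peaked.
Bloc 3 (peak Aoki at position 5): ranking walks positions 5-6-4-3-2-1, expanding outward from the peak — single-peaked.
Bloc 4 (peak Park at position 3): ranking walks positions 3-2-4-5-6-1, expanding outward from the peak — single-peaked.
Bloc 5 (peak Aoki at position 5): ranking walks positions 5-4-3-2-1-6, expanding outward from the peak — single-peaked.
Bloc 6 (peak Kwan at position 1): ranking walks positions 1-2-3-4-5-6, expanding outward from the peak — single-peaked.
Every ranking is single-peaked on this axis.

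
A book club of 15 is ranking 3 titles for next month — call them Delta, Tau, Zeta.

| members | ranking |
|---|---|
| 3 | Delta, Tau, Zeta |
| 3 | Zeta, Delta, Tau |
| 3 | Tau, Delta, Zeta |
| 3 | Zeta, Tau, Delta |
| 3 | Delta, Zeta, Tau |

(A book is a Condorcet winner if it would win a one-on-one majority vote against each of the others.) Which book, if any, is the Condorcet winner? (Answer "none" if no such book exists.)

Delta

Check each pair by majority over 15 ballots:
Delta vs Tau: Delta is ranked higher on 3+3+3 = 9 ballots, Tau on 6. Delta wins 9–6.
Delta vs Zeta: Delta is ranked higher on 3+3+3 = 9 ballots, Zeta on 6. Delta wins 9–6.
Tau–Zeta: Zeta 9–6.
Delta wins every pairwise contest, so Delta is the Condorcet winner.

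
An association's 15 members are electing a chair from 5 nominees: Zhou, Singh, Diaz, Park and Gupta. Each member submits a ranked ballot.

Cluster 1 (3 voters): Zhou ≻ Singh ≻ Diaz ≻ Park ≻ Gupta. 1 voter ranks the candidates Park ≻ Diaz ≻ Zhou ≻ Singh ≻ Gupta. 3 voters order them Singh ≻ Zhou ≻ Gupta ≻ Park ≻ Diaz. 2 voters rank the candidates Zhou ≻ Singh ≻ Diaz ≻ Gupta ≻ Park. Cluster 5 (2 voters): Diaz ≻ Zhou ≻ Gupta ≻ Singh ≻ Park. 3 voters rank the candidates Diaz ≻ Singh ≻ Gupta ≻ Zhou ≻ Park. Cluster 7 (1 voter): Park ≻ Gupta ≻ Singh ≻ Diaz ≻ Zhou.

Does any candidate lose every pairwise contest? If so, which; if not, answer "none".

Head-to-head results (15 voters):
Zhou vs Singh: Zhou, 8–7.
Zhou vs Diaz: Zhou is ranked higher on 3+3+2 = 8 ballots, Diaz on 7. Zhou wins 8–7.
Zhou vs Park: Zhou preferred on 3+3+2+2+3 = 13 ballots; Zhou wins 13–2.
Zhou vs Gupta: 11 to 4, Zhou.
Singh vs Diaz: Singh preferred on 3+3+2+1 = 9 ballots; Singh wins 9–6.
Singh vs Park: 13 to 2, Singh.
Singh vs Gupta: Singh wins 12–3.
Diaz vs Park: Diaz wins 10–5.
Diaz vs Gupta: Diaz, 11–4.
Park vs Gupta: Gupta wins 10–5.
Only Park has no wins; Park is the Condorcet loser.

Park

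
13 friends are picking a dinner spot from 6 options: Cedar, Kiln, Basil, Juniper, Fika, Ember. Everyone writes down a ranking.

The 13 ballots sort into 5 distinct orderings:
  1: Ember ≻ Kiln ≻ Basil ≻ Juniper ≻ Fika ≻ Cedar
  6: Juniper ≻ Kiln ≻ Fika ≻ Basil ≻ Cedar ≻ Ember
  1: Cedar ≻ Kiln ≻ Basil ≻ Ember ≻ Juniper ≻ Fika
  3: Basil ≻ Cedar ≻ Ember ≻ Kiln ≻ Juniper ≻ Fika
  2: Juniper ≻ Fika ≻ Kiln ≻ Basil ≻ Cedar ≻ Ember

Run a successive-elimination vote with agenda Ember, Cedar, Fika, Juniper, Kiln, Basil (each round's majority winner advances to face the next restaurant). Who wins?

Juniper

Round 1: Ember vs Cedar — 1–12, Cedar advances.
Round 2: Cedar vs Fika — 4–9, Fika advances.
Round 3: Fika vs Juniper — 0–13, Juniper advances.
Round 4: Juniper vs Kiln — 8–5, Juniper advances.
Round 5: Juniper vs Basil — 8–5, Juniper advances.
The agenda winner is Juniper.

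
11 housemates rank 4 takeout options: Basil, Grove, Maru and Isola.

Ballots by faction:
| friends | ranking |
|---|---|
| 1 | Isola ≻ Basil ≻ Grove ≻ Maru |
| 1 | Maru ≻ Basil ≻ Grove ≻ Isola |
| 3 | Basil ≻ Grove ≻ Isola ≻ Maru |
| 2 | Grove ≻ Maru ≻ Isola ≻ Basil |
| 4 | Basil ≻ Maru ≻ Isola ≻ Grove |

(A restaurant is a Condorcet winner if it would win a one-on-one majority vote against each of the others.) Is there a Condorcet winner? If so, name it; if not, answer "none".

Check each pair by majority over 11 ballots:
Basil vs Grove: 9 to 2, Basil.
Basil–Maru: Basil 8–3.
Basil vs Isola: Basil is ranked higher on 1+3+4 = 8 ballots, Isola on 3. Basil wins 8–3.
Grove vs Maru: 6 to 5, Grove.
Grove vs Isola: Grove wins 6–5.
Maru vs Isola: Maru is ranked higher on 1+2+4 = 7 ballots, Isola on 4. Maru wins 7–4.
Basil wins every pairwise contest, so Basil is the Condorcet winner.

Basil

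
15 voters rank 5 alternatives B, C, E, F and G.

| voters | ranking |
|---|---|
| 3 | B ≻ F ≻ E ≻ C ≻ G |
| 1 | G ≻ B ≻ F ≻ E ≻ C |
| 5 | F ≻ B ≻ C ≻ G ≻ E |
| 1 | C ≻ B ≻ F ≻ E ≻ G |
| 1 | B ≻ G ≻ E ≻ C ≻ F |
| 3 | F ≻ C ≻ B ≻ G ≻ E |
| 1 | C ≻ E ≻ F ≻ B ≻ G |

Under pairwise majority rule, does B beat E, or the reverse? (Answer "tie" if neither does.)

Ballots ranking B above E: 3 + 1 + 5 + 1 + 1 + 3 = 14.
Ballots ranking E above B: 15 − 14 = 1.
B wins the head-to-head 14–1.

B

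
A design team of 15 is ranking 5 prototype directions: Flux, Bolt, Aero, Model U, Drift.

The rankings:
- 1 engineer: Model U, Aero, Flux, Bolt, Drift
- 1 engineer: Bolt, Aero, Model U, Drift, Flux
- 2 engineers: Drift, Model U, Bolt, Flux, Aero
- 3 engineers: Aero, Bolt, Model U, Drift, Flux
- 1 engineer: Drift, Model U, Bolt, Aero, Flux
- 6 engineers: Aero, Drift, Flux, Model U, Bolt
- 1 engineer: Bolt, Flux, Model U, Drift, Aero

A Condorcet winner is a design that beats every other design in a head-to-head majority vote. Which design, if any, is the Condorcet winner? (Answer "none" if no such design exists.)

Pairwise majorities:
Flux vs Bolt: Flux is ranked higher on 1+6 = 7 ballots, Bolt on 8. Bolt wins 8–7.
Flux vs Aero: Flux is ranked higher on 2+1 = 3 ballots, Aero on 12. Aero wins 12–3.
Flux vs Model U: Flux is ranked higher on 6+1 = 7 ballots, Model U on 8. Model U wins 8–7.
Flux vs Drift: Flux is ranked higher on 1+1 = 2 ballots, Drift on 13. Drift wins 13–2.
Bolt vs Aero: Bolt is ranked higher on 1+2+1+1 = 5 ballots, Aero on 10. Aero wins 10–5.
Bolt vs Model U: 1+3+1 = 5 for Bolt, 10 for Model U — Model U by 10–5.
Bolt vs Drift: 6 to 9, Drift.
Aero vs Model U: 10 to 5, Aero.
Aero vs Drift: Aero is ranked higher on 1+1+3+6 = 11 ballots, Drift on 4. Aero wins 11–4.
Model U vs Drift: Model U preferred on 1+1+3+1 = 6 ballots; Drift wins 9–6.
Aero defeats every rival head-to-head and is the Condorcet winner.

Aero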